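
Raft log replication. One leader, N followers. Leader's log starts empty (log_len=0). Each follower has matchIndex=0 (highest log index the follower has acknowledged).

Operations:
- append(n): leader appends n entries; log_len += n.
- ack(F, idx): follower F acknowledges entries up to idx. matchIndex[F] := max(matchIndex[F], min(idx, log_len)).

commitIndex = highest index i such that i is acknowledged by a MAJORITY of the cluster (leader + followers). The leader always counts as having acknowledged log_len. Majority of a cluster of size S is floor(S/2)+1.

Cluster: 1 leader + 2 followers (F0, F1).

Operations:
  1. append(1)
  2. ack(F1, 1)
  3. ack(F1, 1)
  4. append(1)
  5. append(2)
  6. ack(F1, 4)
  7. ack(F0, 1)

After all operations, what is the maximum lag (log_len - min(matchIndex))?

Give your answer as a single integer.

Op 1: append 1 -> log_len=1
Op 2: F1 acks idx 1 -> match: F0=0 F1=1; commitIndex=1
Op 3: F1 acks idx 1 -> match: F0=0 F1=1; commitIndex=1
Op 4: append 1 -> log_len=2
Op 5: append 2 -> log_len=4
Op 6: F1 acks idx 4 -> match: F0=0 F1=4; commitIndex=4
Op 7: F0 acks idx 1 -> match: F0=1 F1=4; commitIndex=4

Answer: 3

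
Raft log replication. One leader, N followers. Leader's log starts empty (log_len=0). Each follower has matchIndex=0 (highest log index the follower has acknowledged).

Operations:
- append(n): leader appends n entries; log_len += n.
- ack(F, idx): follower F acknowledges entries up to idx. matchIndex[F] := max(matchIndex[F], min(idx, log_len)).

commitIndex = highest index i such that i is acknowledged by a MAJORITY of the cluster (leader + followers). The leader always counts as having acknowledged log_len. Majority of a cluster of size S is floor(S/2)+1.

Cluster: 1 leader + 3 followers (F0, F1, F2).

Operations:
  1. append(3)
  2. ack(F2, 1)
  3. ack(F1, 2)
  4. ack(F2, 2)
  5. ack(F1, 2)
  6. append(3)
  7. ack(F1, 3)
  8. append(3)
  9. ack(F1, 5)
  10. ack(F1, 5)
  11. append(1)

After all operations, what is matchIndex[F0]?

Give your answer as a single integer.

Answer: 0

Derivation:
Op 1: append 3 -> log_len=3
Op 2: F2 acks idx 1 -> match: F0=0 F1=0 F2=1; commitIndex=0
Op 3: F1 acks idx 2 -> match: F0=0 F1=2 F2=1; commitIndex=1
Op 4: F2 acks idx 2 -> match: F0=0 F1=2 F2=2; commitIndex=2
Op 5: F1 acks idx 2 -> match: F0=0 F1=2 F2=2; commitIndex=2
Op 6: append 3 -> log_len=6
Op 7: F1 acks idx 3 -> match: F0=0 F1=3 F2=2; commitIndex=2
Op 8: append 3 -> log_len=9
Op 9: F1 acks idx 5 -> match: F0=0 F1=5 F2=2; commitIndex=2
Op 10: F1 acks idx 5 -> match: F0=0 F1=5 F2=2; commitIndex=2
Op 11: append 1 -> log_len=10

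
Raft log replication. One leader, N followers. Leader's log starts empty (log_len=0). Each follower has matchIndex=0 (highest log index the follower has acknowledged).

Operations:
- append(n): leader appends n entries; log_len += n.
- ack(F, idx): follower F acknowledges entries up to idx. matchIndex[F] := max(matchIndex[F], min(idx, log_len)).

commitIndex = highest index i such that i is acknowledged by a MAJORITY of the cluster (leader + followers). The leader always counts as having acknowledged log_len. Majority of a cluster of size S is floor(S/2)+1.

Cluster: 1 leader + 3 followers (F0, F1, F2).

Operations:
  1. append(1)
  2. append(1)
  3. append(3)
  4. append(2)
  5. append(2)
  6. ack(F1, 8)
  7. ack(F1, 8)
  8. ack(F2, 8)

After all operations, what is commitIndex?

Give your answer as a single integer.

Answer: 8

Derivation:
Op 1: append 1 -> log_len=1
Op 2: append 1 -> log_len=2
Op 3: append 3 -> log_len=5
Op 4: append 2 -> log_len=7
Op 5: append 2 -> log_len=9
Op 6: F1 acks idx 8 -> match: F0=0 F1=8 F2=0; commitIndex=0
Op 7: F1 acks idx 8 -> match: F0=0 F1=8 F2=0; commitIndex=0
Op 8: F2 acks idx 8 -> match: F0=0 F1=8 F2=8; commitIndex=8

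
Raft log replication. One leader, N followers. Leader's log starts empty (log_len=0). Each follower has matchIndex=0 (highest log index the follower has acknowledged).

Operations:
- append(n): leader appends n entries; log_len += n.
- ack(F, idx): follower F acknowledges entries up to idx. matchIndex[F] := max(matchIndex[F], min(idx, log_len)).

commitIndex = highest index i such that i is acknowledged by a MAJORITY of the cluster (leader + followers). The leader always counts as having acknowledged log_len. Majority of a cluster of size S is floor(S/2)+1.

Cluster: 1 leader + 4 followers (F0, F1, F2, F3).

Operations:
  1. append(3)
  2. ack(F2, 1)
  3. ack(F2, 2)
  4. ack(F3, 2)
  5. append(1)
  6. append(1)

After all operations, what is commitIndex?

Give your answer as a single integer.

Op 1: append 3 -> log_len=3
Op 2: F2 acks idx 1 -> match: F0=0 F1=0 F2=1 F3=0; commitIndex=0
Op 3: F2 acks idx 2 -> match: F0=0 F1=0 F2=2 F3=0; commitIndex=0
Op 4: F3 acks idx 2 -> match: F0=0 F1=0 F2=2 F3=2; commitIndex=2
Op 5: append 1 -> log_len=4
Op 6: append 1 -> log_len=5

Answer: 2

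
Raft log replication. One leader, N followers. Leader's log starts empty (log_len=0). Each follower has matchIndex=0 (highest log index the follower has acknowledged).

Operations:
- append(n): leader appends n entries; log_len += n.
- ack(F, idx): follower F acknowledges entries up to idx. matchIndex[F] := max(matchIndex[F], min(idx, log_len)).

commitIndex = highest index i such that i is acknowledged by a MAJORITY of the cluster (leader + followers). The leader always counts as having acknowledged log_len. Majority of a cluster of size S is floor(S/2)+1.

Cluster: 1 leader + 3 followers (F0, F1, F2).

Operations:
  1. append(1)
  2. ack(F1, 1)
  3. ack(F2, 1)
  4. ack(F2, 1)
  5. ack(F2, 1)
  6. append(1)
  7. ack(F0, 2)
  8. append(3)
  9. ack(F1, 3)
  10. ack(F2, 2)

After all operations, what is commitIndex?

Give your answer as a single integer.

Op 1: append 1 -> log_len=1
Op 2: F1 acks idx 1 -> match: F0=0 F1=1 F2=0; commitIndex=0
Op 3: F2 acks idx 1 -> match: F0=0 F1=1 F2=1; commitIndex=1
Op 4: F2 acks idx 1 -> match: F0=0 F1=1 F2=1; commitIndex=1
Op 5: F2 acks idx 1 -> match: F0=0 F1=1 F2=1; commitIndex=1
Op 6: append 1 -> log_len=2
Op 7: F0 acks idx 2 -> match: F0=2 F1=1 F2=1; commitIndex=1
Op 8: append 3 -> log_len=5
Op 9: F1 acks idx 3 -> match: F0=2 F1=3 F2=1; commitIndex=2
Op 10: F2 acks idx 2 -> match: F0=2 F1=3 F2=2; commitIndex=2

Answer: 2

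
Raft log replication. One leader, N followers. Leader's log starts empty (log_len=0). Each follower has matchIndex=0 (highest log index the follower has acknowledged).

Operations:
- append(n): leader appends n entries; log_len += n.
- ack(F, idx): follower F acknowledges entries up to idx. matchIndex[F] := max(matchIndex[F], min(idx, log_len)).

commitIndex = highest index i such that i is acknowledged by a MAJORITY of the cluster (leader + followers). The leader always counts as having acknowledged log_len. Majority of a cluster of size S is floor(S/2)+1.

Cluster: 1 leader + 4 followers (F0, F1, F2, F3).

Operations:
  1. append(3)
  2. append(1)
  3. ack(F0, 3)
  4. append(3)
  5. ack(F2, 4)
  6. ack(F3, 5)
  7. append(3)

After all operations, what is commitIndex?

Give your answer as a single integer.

Answer: 4

Derivation:
Op 1: append 3 -> log_len=3
Op 2: append 1 -> log_len=4
Op 3: F0 acks idx 3 -> match: F0=3 F1=0 F2=0 F3=0; commitIndex=0
Op 4: append 3 -> log_len=7
Op 5: F2 acks idx 4 -> match: F0=3 F1=0 F2=4 F3=0; commitIndex=3
Op 6: F3 acks idx 5 -> match: F0=3 F1=0 F2=4 F3=5; commitIndex=4
Op 7: append 3 -> log_len=10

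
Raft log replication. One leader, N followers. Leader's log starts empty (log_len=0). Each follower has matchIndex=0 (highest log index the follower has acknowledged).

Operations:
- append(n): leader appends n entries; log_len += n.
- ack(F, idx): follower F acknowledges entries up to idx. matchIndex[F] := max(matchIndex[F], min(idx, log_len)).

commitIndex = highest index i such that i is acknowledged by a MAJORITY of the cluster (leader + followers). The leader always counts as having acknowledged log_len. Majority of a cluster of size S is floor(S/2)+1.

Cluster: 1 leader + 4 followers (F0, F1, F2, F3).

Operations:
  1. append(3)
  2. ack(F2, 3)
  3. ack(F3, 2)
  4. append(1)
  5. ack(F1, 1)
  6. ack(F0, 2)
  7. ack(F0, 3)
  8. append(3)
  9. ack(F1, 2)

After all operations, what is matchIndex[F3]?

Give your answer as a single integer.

Op 1: append 3 -> log_len=3
Op 2: F2 acks idx 3 -> match: F0=0 F1=0 F2=3 F3=0; commitIndex=0
Op 3: F3 acks idx 2 -> match: F0=0 F1=0 F2=3 F3=2; commitIndex=2
Op 4: append 1 -> log_len=4
Op 5: F1 acks idx 1 -> match: F0=0 F1=1 F2=3 F3=2; commitIndex=2
Op 6: F0 acks idx 2 -> match: F0=2 F1=1 F2=3 F3=2; commitIndex=2
Op 7: F0 acks idx 3 -> match: F0=3 F1=1 F2=3 F3=2; commitIndex=3
Op 8: append 3 -> log_len=7
Op 9: F1 acks idx 2 -> match: F0=3 F1=2 F2=3 F3=2; commitIndex=3

Answer: 2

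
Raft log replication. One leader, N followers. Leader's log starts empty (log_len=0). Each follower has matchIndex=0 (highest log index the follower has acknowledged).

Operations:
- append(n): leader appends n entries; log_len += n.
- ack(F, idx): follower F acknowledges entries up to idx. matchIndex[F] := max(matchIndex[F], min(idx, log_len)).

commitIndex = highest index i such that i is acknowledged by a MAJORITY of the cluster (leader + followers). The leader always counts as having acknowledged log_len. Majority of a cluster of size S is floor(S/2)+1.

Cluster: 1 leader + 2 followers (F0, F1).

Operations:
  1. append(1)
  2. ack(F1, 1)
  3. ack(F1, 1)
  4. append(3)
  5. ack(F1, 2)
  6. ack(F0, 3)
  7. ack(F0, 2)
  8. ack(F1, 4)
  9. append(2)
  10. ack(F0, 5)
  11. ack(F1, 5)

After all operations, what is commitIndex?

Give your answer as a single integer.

Op 1: append 1 -> log_len=1
Op 2: F1 acks idx 1 -> match: F0=0 F1=1; commitIndex=1
Op 3: F1 acks idx 1 -> match: F0=0 F1=1; commitIndex=1
Op 4: append 3 -> log_len=4
Op 5: F1 acks idx 2 -> match: F0=0 F1=2; commitIndex=2
Op 6: F0 acks idx 3 -> match: F0=3 F1=2; commitIndex=3
Op 7: F0 acks idx 2 -> match: F0=3 F1=2; commitIndex=3
Op 8: F1 acks idx 4 -> match: F0=3 F1=4; commitIndex=4
Op 9: append 2 -> log_len=6
Op 10: F0 acks idx 5 -> match: F0=5 F1=4; commitIndex=5
Op 11: F1 acks idx 5 -> match: F0=5 F1=5; commitIndex=5

Answer: 5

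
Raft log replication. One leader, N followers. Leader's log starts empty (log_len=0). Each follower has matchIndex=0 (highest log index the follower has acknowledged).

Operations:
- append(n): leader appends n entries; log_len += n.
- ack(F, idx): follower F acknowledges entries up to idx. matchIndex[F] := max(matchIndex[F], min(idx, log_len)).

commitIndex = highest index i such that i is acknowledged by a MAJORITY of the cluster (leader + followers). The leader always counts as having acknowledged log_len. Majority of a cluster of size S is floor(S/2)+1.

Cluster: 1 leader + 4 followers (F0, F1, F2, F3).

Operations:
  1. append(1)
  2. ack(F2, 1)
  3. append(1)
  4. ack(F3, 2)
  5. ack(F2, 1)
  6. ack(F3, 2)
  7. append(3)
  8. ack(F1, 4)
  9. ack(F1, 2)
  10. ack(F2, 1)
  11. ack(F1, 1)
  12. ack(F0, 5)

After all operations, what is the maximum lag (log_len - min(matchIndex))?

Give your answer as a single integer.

Answer: 4

Derivation:
Op 1: append 1 -> log_len=1
Op 2: F2 acks idx 1 -> match: F0=0 F1=0 F2=1 F3=0; commitIndex=0
Op 3: append 1 -> log_len=2
Op 4: F3 acks idx 2 -> match: F0=0 F1=0 F2=1 F3=2; commitIndex=1
Op 5: F2 acks idx 1 -> match: F0=0 F1=0 F2=1 F3=2; commitIndex=1
Op 6: F3 acks idx 2 -> match: F0=0 F1=0 F2=1 F3=2; commitIndex=1
Op 7: append 3 -> log_len=5
Op 8: F1 acks idx 4 -> match: F0=0 F1=4 F2=1 F3=2; commitIndex=2
Op 9: F1 acks idx 2 -> match: F0=0 F1=4 F2=1 F3=2; commitIndex=2
Op 10: F2 acks idx 1 -> match: F0=0 F1=4 F2=1 F3=2; commitIndex=2
Op 11: F1 acks idx 1 -> match: F0=0 F1=4 F2=1 F3=2; commitIndex=2
Op 12: F0 acks idx 5 -> match: F0=5 F1=4 F2=1 F3=2; commitIndex=4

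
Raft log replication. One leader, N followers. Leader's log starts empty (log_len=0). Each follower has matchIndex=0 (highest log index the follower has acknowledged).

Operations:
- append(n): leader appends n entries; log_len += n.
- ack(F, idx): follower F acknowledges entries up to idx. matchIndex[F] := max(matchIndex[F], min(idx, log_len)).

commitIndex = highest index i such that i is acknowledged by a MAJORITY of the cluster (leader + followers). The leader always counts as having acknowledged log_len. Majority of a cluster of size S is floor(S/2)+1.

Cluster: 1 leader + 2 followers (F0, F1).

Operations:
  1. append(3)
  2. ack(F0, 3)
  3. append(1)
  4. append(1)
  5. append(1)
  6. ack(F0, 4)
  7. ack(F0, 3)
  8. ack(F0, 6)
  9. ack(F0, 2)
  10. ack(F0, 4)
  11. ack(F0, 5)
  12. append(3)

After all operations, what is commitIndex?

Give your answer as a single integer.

Op 1: append 3 -> log_len=3
Op 2: F0 acks idx 3 -> match: F0=3 F1=0; commitIndex=3
Op 3: append 1 -> log_len=4
Op 4: append 1 -> log_len=5
Op 5: append 1 -> log_len=6
Op 6: F0 acks idx 4 -> match: F0=4 F1=0; commitIndex=4
Op 7: F0 acks idx 3 -> match: F0=4 F1=0; commitIndex=4
Op 8: F0 acks idx 6 -> match: F0=6 F1=0; commitIndex=6
Op 9: F0 acks idx 2 -> match: F0=6 F1=0; commitIndex=6
Op 10: F0 acks idx 4 -> match: F0=6 F1=0; commitIndex=6
Op 11: F0 acks idx 5 -> match: F0=6 F1=0; commitIndex=6
Op 12: append 3 -> log_len=9

Answer: 6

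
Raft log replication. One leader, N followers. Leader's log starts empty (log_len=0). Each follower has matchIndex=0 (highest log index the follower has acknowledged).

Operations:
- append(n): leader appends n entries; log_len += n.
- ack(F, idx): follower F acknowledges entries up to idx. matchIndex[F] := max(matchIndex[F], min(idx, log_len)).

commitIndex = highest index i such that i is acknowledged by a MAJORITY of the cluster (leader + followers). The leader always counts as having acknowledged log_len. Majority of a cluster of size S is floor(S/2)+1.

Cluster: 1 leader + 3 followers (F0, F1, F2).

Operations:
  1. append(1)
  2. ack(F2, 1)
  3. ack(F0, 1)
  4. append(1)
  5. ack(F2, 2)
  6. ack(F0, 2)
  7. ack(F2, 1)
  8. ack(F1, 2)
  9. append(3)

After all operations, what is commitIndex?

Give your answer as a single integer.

Op 1: append 1 -> log_len=1
Op 2: F2 acks idx 1 -> match: F0=0 F1=0 F2=1; commitIndex=0
Op 3: F0 acks idx 1 -> match: F0=1 F1=0 F2=1; commitIndex=1
Op 4: append 1 -> log_len=2
Op 5: F2 acks idx 2 -> match: F0=1 F1=0 F2=2; commitIndex=1
Op 6: F0 acks idx 2 -> match: F0=2 F1=0 F2=2; commitIndex=2
Op 7: F2 acks idx 1 -> match: F0=2 F1=0 F2=2; commitIndex=2
Op 8: F1 acks idx 2 -> match: F0=2 F1=2 F2=2; commitIndex=2
Op 9: append 3 -> log_len=5

Answer: 2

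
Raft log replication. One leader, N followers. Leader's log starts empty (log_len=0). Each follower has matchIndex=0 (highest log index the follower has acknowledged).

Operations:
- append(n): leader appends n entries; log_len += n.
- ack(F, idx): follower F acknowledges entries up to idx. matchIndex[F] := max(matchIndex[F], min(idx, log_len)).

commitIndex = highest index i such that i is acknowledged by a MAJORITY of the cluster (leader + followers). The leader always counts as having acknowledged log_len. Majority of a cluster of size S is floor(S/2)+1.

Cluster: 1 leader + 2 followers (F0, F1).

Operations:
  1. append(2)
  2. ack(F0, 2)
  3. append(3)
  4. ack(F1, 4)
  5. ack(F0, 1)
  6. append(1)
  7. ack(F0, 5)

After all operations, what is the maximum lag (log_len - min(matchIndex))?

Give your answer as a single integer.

Answer: 2

Derivation:
Op 1: append 2 -> log_len=2
Op 2: F0 acks idx 2 -> match: F0=2 F1=0; commitIndex=2
Op 3: append 3 -> log_len=5
Op 4: F1 acks idx 4 -> match: F0=2 F1=4; commitIndex=4
Op 5: F0 acks idx 1 -> match: F0=2 F1=4; commitIndex=4
Op 6: append 1 -> log_len=6
Op 7: F0 acks idx 5 -> match: F0=5 F1=4; commitIndex=5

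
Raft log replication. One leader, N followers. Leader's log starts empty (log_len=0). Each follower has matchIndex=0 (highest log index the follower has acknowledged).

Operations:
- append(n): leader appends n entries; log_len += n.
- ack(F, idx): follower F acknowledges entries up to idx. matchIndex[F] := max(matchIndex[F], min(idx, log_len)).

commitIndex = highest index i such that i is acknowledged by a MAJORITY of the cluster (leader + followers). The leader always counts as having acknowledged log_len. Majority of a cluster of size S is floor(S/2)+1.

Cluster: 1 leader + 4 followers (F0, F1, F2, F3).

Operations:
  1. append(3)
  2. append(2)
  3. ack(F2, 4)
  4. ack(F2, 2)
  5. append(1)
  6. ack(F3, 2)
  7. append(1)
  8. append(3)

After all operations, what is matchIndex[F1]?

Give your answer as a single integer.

Op 1: append 3 -> log_len=3
Op 2: append 2 -> log_len=5
Op 3: F2 acks idx 4 -> match: F0=0 F1=0 F2=4 F3=0; commitIndex=0
Op 4: F2 acks idx 2 -> match: F0=0 F1=0 F2=4 F3=0; commitIndex=0
Op 5: append 1 -> log_len=6
Op 6: F3 acks idx 2 -> match: F0=0 F1=0 F2=4 F3=2; commitIndex=2
Op 7: append 1 -> log_len=7
Op 8: append 3 -> log_len=10

Answer: 0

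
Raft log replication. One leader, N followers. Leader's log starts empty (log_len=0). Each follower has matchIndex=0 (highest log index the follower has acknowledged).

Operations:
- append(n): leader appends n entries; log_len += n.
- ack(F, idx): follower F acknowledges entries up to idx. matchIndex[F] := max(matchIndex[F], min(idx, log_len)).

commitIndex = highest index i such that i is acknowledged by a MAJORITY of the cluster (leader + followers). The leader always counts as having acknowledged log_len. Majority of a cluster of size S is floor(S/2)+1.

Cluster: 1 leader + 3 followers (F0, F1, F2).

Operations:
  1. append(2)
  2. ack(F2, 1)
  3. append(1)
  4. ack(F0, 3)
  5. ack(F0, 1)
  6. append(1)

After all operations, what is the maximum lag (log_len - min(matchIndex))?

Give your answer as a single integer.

Op 1: append 2 -> log_len=2
Op 2: F2 acks idx 1 -> match: F0=0 F1=0 F2=1; commitIndex=0
Op 3: append 1 -> log_len=3
Op 4: F0 acks idx 3 -> match: F0=3 F1=0 F2=1; commitIndex=1
Op 5: F0 acks idx 1 -> match: F0=3 F1=0 F2=1; commitIndex=1
Op 6: append 1 -> log_len=4

Answer: 4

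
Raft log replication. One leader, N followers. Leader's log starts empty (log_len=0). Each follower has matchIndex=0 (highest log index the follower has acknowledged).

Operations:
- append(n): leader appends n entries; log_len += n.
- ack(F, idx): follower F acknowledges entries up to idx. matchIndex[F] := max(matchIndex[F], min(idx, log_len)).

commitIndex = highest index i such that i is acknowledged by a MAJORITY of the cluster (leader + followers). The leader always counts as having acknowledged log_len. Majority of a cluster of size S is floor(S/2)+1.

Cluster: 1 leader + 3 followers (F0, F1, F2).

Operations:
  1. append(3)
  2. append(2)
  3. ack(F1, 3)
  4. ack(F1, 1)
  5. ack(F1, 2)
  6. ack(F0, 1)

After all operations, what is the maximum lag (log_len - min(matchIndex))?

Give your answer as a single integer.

Answer: 5

Derivation:
Op 1: append 3 -> log_len=3
Op 2: append 2 -> log_len=5
Op 3: F1 acks idx 3 -> match: F0=0 F1=3 F2=0; commitIndex=0
Op 4: F1 acks idx 1 -> match: F0=0 F1=3 F2=0; commitIndex=0
Op 5: F1 acks idx 2 -> match: F0=0 F1=3 F2=0; commitIndex=0
Op 6: F0 acks idx 1 -> match: F0=1 F1=3 F2=0; commitIndex=1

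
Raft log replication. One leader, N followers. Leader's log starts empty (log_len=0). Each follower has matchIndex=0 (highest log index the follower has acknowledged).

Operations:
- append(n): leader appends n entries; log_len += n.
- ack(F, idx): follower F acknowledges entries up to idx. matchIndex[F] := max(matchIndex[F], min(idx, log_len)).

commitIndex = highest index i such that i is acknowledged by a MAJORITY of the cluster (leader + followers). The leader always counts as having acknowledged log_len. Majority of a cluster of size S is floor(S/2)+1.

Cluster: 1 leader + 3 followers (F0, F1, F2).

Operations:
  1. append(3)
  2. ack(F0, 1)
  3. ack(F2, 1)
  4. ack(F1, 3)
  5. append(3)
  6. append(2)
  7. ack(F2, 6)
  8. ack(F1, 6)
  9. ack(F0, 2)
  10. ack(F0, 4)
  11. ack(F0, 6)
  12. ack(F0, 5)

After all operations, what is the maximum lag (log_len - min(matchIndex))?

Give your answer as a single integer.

Answer: 2

Derivation:
Op 1: append 3 -> log_len=3
Op 2: F0 acks idx 1 -> match: F0=1 F1=0 F2=0; commitIndex=0
Op 3: F2 acks idx 1 -> match: F0=1 F1=0 F2=1; commitIndex=1
Op 4: F1 acks idx 3 -> match: F0=1 F1=3 F2=1; commitIndex=1
Op 5: append 3 -> log_len=6
Op 6: append 2 -> log_len=8
Op 7: F2 acks idx 6 -> match: F0=1 F1=3 F2=6; commitIndex=3
Op 8: F1 acks idx 6 -> match: F0=1 F1=6 F2=6; commitIndex=6
Op 9: F0 acks idx 2 -> match: F0=2 F1=6 F2=6; commitIndex=6
Op 10: F0 acks idx 4 -> match: F0=4 F1=6 F2=6; commitIndex=6
Op 11: F0 acks idx 6 -> match: F0=6 F1=6 F2=6; commitIndex=6
Op 12: F0 acks idx 5 -> match: F0=6 F1=6 F2=6; commitIndex=6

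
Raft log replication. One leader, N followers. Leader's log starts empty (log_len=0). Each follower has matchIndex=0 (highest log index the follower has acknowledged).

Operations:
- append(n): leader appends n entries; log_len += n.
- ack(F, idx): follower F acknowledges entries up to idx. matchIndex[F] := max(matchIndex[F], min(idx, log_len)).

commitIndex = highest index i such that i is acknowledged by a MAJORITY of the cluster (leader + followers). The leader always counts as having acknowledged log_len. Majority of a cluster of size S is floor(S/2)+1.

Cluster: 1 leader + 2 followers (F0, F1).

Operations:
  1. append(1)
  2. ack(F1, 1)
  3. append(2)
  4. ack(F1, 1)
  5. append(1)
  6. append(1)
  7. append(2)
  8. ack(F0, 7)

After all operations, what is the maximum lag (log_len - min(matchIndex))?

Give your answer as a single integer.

Answer: 6

Derivation:
Op 1: append 1 -> log_len=1
Op 2: F1 acks idx 1 -> match: F0=0 F1=1; commitIndex=1
Op 3: append 2 -> log_len=3
Op 4: F1 acks idx 1 -> match: F0=0 F1=1; commitIndex=1
Op 5: append 1 -> log_len=4
Op 6: append 1 -> log_len=5
Op 7: append 2 -> log_len=7
Op 8: F0 acks idx 7 -> match: F0=7 F1=1; commitIndex=7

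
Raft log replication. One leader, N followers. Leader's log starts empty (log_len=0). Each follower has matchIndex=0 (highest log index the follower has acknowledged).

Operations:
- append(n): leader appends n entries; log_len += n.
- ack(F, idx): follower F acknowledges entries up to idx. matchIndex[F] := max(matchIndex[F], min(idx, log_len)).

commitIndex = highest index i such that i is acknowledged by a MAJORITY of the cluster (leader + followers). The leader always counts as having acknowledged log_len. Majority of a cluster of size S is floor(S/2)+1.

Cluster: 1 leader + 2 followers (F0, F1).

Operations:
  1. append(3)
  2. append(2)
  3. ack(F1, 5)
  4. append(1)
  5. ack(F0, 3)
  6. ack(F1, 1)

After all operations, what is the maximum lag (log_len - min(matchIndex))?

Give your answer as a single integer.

Answer: 3

Derivation:
Op 1: append 3 -> log_len=3
Op 2: append 2 -> log_len=5
Op 3: F1 acks idx 5 -> match: F0=0 F1=5; commitIndex=5
Op 4: append 1 -> log_len=6
Op 5: F0 acks idx 3 -> match: F0=3 F1=5; commitIndex=5
Op 6: F1 acks idx 1 -> match: F0=3 F1=5; commitIndex=5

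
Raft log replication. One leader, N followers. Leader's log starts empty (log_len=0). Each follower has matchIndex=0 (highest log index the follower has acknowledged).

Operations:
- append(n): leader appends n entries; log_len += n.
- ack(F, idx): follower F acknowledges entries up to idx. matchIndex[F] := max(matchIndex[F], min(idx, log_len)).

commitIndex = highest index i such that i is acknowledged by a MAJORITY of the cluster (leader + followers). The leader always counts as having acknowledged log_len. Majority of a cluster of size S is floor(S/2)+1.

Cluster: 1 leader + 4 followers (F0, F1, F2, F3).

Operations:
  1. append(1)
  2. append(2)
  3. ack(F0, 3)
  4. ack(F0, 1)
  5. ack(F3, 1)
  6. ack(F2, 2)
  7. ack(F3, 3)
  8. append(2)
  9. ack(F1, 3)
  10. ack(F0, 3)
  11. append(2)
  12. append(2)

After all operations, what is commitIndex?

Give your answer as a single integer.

Op 1: append 1 -> log_len=1
Op 2: append 2 -> log_len=3
Op 3: F0 acks idx 3 -> match: F0=3 F1=0 F2=0 F3=0; commitIndex=0
Op 4: F0 acks idx 1 -> match: F0=3 F1=0 F2=0 F3=0; commitIndex=0
Op 5: F3 acks idx 1 -> match: F0=3 F1=0 F2=0 F3=1; commitIndex=1
Op 6: F2 acks idx 2 -> match: F0=3 F1=0 F2=2 F3=1; commitIndex=2
Op 7: F3 acks idx 3 -> match: F0=3 F1=0 F2=2 F3=3; commitIndex=3
Op 8: append 2 -> log_len=5
Op 9: F1 acks idx 3 -> match: F0=3 F1=3 F2=2 F3=3; commitIndex=3
Op 10: F0 acks idx 3 -> match: F0=3 F1=3 F2=2 F3=3; commitIndex=3
Op 11: append 2 -> log_len=7
Op 12: append 2 -> log_len=9

Answer: 3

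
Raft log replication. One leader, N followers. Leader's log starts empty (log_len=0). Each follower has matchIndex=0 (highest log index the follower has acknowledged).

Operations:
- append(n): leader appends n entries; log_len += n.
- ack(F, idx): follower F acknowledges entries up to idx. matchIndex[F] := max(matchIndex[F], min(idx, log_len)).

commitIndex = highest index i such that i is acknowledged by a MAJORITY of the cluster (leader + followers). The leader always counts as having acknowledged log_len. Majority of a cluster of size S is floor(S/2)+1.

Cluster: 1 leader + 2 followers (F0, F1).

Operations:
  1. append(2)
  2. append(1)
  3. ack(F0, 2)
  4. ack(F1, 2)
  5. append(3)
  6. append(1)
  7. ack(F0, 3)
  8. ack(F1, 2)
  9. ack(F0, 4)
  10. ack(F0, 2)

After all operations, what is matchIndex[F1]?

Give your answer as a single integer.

Op 1: append 2 -> log_len=2
Op 2: append 1 -> log_len=3
Op 3: F0 acks idx 2 -> match: F0=2 F1=0; commitIndex=2
Op 4: F1 acks idx 2 -> match: F0=2 F1=2; commitIndex=2
Op 5: append 3 -> log_len=6
Op 6: append 1 -> log_len=7
Op 7: F0 acks idx 3 -> match: F0=3 F1=2; commitIndex=3
Op 8: F1 acks idx 2 -> match: F0=3 F1=2; commitIndex=3
Op 9: F0 acks idx 4 -> match: F0=4 F1=2; commitIndex=4
Op 10: F0 acks idx 2 -> match: F0=4 F1=2; commitIndex=4

Answer: 2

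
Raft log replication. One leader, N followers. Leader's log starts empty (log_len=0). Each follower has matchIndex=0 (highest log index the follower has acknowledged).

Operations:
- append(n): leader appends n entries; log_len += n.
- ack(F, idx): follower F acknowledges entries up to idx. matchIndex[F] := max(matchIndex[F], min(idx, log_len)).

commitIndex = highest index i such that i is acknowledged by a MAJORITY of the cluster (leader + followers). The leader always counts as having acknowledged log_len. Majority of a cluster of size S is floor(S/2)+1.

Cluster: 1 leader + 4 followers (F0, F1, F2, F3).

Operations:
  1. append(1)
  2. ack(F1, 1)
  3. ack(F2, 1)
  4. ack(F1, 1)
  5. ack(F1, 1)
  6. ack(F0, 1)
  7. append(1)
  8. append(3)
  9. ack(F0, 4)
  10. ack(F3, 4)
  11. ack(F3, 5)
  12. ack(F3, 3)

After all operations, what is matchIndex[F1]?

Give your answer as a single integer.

Answer: 1

Derivation:
Op 1: append 1 -> log_len=1
Op 2: F1 acks idx 1 -> match: F0=0 F1=1 F2=0 F3=0; commitIndex=0
Op 3: F2 acks idx 1 -> match: F0=0 F1=1 F2=1 F3=0; commitIndex=1
Op 4: F1 acks idx 1 -> match: F0=0 F1=1 F2=1 F3=0; commitIndex=1
Op 5: F1 acks idx 1 -> match: F0=0 F1=1 F2=1 F3=0; commitIndex=1
Op 6: F0 acks idx 1 -> match: F0=1 F1=1 F2=1 F3=0; commitIndex=1
Op 7: append 1 -> log_len=2
Op 8: append 3 -> log_len=5
Op 9: F0 acks idx 4 -> match: F0=4 F1=1 F2=1 F3=0; commitIndex=1
Op 10: F3 acks idx 4 -> match: F0=4 F1=1 F2=1 F3=4; commitIndex=4
Op 11: F3 acks idx 5 -> match: F0=4 F1=1 F2=1 F3=5; commitIndex=4
Op 12: F3 acks idx 3 -> match: F0=4 F1=1 F2=1 F3=5; commitIndex=4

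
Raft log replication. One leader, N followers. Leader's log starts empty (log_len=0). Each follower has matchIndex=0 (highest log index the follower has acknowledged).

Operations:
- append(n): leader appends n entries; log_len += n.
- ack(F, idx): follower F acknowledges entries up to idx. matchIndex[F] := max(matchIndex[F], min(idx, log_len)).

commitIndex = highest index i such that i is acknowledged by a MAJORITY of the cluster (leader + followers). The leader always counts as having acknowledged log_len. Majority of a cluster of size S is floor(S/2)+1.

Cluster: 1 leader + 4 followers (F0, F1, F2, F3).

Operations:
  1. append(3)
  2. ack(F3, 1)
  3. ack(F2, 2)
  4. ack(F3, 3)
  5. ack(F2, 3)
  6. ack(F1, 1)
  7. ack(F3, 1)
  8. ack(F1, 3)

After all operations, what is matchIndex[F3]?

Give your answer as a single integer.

Op 1: append 3 -> log_len=3
Op 2: F3 acks idx 1 -> match: F0=0 F1=0 F2=0 F3=1; commitIndex=0
Op 3: F2 acks idx 2 -> match: F0=0 F1=0 F2=2 F3=1; commitIndex=1
Op 4: F3 acks idx 3 -> match: F0=0 F1=0 F2=2 F3=3; commitIndex=2
Op 5: F2 acks idx 3 -> match: F0=0 F1=0 F2=3 F3=3; commitIndex=3
Op 6: F1 acks idx 1 -> match: F0=0 F1=1 F2=3 F3=3; commitIndex=3
Op 7: F3 acks idx 1 -> match: F0=0 F1=1 F2=3 F3=3; commitIndex=3
Op 8: F1 acks idx 3 -> match: F0=0 F1=3 F2=3 F3=3; commitIndex=3

Answer: 3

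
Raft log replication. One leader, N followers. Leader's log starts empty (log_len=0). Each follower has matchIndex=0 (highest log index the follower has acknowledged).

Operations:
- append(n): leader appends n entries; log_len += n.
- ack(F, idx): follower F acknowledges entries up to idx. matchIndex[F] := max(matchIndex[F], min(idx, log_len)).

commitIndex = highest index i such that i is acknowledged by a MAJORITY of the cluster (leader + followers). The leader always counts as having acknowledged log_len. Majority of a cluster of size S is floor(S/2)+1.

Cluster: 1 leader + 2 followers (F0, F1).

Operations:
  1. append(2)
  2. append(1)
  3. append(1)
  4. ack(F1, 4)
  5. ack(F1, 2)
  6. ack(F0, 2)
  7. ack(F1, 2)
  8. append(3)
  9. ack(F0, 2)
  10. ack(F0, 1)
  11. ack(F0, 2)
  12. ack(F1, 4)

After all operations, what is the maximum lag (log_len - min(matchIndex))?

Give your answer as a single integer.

Answer: 5

Derivation:
Op 1: append 2 -> log_len=2
Op 2: append 1 -> log_len=3
Op 3: append 1 -> log_len=4
Op 4: F1 acks idx 4 -> match: F0=0 F1=4; commitIndex=4
Op 5: F1 acks idx 2 -> match: F0=0 F1=4; commitIndex=4
Op 6: F0 acks idx 2 -> match: F0=2 F1=4; commitIndex=4
Op 7: F1 acks idx 2 -> match: F0=2 F1=4; commitIndex=4
Op 8: append 3 -> log_len=7
Op 9: F0 acks idx 2 -> match: F0=2 F1=4; commitIndex=4
Op 10: F0 acks idx 1 -> match: F0=2 F1=4; commitIndex=4
Op 11: F0 acks idx 2 -> match: F0=2 F1=4; commitIndex=4
Op 12: F1 acks idx 4 -> match: F0=2 F1=4; commitIndex=4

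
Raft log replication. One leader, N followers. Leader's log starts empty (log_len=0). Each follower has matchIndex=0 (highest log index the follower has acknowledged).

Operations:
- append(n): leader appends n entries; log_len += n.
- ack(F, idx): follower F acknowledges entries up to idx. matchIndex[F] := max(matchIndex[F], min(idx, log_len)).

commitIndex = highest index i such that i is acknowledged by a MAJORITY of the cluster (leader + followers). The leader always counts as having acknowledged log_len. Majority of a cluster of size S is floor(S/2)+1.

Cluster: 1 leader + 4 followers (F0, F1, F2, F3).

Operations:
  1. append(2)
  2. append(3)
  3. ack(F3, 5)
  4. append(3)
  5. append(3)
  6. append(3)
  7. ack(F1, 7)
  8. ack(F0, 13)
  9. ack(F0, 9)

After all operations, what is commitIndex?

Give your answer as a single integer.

Answer: 7

Derivation:
Op 1: append 2 -> log_len=2
Op 2: append 3 -> log_len=5
Op 3: F3 acks idx 5 -> match: F0=0 F1=0 F2=0 F3=5; commitIndex=0
Op 4: append 3 -> log_len=8
Op 5: append 3 -> log_len=11
Op 6: append 3 -> log_len=14
Op 7: F1 acks idx 7 -> match: F0=0 F1=7 F2=0 F3=5; commitIndex=5
Op 8: F0 acks idx 13 -> match: F0=13 F1=7 F2=0 F3=5; commitIndex=7
Op 9: F0 acks idx 9 -> match: F0=13 F1=7 F2=0 F3=5; commitIndex=7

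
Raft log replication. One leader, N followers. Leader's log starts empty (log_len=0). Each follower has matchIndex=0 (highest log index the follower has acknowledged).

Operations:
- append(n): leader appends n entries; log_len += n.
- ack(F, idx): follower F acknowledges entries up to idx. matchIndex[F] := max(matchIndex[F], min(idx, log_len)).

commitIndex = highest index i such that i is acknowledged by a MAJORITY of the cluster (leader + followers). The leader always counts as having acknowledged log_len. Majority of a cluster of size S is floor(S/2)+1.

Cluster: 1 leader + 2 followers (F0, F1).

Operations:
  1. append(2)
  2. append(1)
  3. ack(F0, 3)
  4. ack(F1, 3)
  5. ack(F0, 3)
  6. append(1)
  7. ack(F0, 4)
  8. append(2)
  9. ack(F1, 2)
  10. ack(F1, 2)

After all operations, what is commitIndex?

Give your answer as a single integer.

Op 1: append 2 -> log_len=2
Op 2: append 1 -> log_len=3
Op 3: F0 acks idx 3 -> match: F0=3 F1=0; commitIndex=3
Op 4: F1 acks idx 3 -> match: F0=3 F1=3; commitIndex=3
Op 5: F0 acks idx 3 -> match: F0=3 F1=3; commitIndex=3
Op 6: append 1 -> log_len=4
Op 7: F0 acks idx 4 -> match: F0=4 F1=3; commitIndex=4
Op 8: append 2 -> log_len=6
Op 9: F1 acks idx 2 -> match: F0=4 F1=3; commitIndex=4
Op 10: F1 acks idx 2 -> match: F0=4 F1=3; commitIndex=4

Answer: 4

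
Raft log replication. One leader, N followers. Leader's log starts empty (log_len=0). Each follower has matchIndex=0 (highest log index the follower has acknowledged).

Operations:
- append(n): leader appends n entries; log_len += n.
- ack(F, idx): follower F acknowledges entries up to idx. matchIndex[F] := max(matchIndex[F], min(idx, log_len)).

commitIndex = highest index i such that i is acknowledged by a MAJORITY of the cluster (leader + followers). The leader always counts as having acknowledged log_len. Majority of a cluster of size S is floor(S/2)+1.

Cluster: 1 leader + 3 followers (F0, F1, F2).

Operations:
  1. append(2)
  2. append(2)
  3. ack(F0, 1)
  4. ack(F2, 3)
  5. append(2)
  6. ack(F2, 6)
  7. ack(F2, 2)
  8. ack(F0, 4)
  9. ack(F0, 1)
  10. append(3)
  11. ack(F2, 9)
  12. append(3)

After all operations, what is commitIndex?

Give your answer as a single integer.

Answer: 4

Derivation:
Op 1: append 2 -> log_len=2
Op 2: append 2 -> log_len=4
Op 3: F0 acks idx 1 -> match: F0=1 F1=0 F2=0; commitIndex=0
Op 4: F2 acks idx 3 -> match: F0=1 F1=0 F2=3; commitIndex=1
Op 5: append 2 -> log_len=6
Op 6: F2 acks idx 6 -> match: F0=1 F1=0 F2=6; commitIndex=1
Op 7: F2 acks idx 2 -> match: F0=1 F1=0 F2=6; commitIndex=1
Op 8: F0 acks idx 4 -> match: F0=4 F1=0 F2=6; commitIndex=4
Op 9: F0 acks idx 1 -> match: F0=4 F1=0 F2=6; commitIndex=4
Op 10: append 3 -> log_len=9
Op 11: F2 acks idx 9 -> match: F0=4 F1=0 F2=9; commitIndex=4
Op 12: append 3 -> log_len=12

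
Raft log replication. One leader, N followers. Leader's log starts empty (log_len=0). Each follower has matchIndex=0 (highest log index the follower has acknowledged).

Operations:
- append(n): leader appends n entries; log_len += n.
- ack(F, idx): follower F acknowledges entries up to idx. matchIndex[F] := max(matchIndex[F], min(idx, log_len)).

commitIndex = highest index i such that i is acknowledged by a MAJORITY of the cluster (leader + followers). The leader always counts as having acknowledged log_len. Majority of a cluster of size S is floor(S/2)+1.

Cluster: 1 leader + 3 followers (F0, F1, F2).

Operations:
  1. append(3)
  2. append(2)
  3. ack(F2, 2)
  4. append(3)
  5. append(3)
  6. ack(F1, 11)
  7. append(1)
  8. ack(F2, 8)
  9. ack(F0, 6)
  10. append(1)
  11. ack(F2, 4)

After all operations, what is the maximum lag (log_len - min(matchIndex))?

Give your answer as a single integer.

Answer: 7

Derivation:
Op 1: append 3 -> log_len=3
Op 2: append 2 -> log_len=5
Op 3: F2 acks idx 2 -> match: F0=0 F1=0 F2=2; commitIndex=0
Op 4: append 3 -> log_len=8
Op 5: append 3 -> log_len=11
Op 6: F1 acks idx 11 -> match: F0=0 F1=11 F2=2; commitIndex=2
Op 7: append 1 -> log_len=12
Op 8: F2 acks idx 8 -> match: F0=0 F1=11 F2=8; commitIndex=8
Op 9: F0 acks idx 6 -> match: F0=6 F1=11 F2=8; commitIndex=8
Op 10: append 1 -> log_len=13
Op 11: F2 acks idx 4 -> match: F0=6 F1=11 F2=8; commitIndex=8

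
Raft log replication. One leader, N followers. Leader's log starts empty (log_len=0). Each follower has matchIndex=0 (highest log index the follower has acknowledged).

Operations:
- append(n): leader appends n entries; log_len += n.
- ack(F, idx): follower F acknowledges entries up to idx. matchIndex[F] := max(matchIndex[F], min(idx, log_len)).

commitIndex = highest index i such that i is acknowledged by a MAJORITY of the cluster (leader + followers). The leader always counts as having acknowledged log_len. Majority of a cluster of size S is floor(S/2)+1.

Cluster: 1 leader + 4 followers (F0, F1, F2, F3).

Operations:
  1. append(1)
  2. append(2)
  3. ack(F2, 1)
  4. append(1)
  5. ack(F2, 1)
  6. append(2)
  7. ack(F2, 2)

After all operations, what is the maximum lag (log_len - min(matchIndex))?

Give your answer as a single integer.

Op 1: append 1 -> log_len=1
Op 2: append 2 -> log_len=3
Op 3: F2 acks idx 1 -> match: F0=0 F1=0 F2=1 F3=0; commitIndex=0
Op 4: append 1 -> log_len=4
Op 5: F2 acks idx 1 -> match: F0=0 F1=0 F2=1 F3=0; commitIndex=0
Op 6: append 2 -> log_len=6
Op 7: F2 acks idx 2 -> match: F0=0 F1=0 F2=2 F3=0; commitIndex=0

Answer: 6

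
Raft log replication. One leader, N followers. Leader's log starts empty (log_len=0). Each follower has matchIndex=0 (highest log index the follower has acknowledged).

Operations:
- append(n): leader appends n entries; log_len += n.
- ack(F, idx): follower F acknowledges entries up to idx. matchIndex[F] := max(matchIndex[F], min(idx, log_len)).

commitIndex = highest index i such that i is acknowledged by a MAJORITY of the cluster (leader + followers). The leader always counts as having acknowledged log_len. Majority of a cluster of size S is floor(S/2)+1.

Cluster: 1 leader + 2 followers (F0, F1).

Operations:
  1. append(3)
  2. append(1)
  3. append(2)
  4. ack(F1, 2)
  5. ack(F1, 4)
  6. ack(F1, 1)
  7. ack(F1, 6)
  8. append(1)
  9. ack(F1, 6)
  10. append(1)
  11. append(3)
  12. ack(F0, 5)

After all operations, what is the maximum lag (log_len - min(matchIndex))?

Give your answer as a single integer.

Answer: 6

Derivation:
Op 1: append 3 -> log_len=3
Op 2: append 1 -> log_len=4
Op 3: append 2 -> log_len=6
Op 4: F1 acks idx 2 -> match: F0=0 F1=2; commitIndex=2
Op 5: F1 acks idx 4 -> match: F0=0 F1=4; commitIndex=4
Op 6: F1 acks idx 1 -> match: F0=0 F1=4; commitIndex=4
Op 7: F1 acks idx 6 -> match: F0=0 F1=6; commitIndex=6
Op 8: append 1 -> log_len=7
Op 9: F1 acks idx 6 -> match: F0=0 F1=6; commitIndex=6
Op 10: append 1 -> log_len=8
Op 11: append 3 -> log_len=11
Op 12: F0 acks idx 5 -> match: F0=5 F1=6; commitIndex=6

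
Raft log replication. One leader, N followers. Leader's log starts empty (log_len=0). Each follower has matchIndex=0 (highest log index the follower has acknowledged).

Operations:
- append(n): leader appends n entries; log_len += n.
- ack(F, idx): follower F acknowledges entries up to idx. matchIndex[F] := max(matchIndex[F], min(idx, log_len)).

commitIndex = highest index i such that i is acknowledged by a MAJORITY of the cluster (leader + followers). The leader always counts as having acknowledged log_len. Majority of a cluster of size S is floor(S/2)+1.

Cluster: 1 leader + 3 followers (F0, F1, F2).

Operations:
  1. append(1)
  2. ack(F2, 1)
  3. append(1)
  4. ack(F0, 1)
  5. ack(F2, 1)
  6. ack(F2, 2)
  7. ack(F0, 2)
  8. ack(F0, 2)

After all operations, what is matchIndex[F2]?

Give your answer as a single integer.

Op 1: append 1 -> log_len=1
Op 2: F2 acks idx 1 -> match: F0=0 F1=0 F2=1; commitIndex=0
Op 3: append 1 -> log_len=2
Op 4: F0 acks idx 1 -> match: F0=1 F1=0 F2=1; commitIndex=1
Op 5: F2 acks idx 1 -> match: F0=1 F1=0 F2=1; commitIndex=1
Op 6: F2 acks idx 2 -> match: F0=1 F1=0 F2=2; commitIndex=1
Op 7: F0 acks idx 2 -> match: F0=2 F1=0 F2=2; commitIndex=2
Op 8: F0 acks idx 2 -> match: F0=2 F1=0 F2=2; commitIndex=2

Answer: 2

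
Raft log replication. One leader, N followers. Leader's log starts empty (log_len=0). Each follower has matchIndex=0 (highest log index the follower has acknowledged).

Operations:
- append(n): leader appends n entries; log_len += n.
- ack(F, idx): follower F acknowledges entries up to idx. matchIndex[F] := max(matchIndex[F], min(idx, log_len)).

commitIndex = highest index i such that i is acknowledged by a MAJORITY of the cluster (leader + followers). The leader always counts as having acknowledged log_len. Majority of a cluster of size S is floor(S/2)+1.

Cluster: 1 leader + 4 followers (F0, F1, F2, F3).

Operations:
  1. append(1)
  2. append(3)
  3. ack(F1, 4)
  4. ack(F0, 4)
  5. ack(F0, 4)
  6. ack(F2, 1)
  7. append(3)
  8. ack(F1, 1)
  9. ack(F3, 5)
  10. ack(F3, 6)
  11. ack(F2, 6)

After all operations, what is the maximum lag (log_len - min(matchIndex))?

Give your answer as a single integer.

Answer: 3

Derivation:
Op 1: append 1 -> log_len=1
Op 2: append 3 -> log_len=4
Op 3: F1 acks idx 4 -> match: F0=0 F1=4 F2=0 F3=0; commitIndex=0
Op 4: F0 acks idx 4 -> match: F0=4 F1=4 F2=0 F3=0; commitIndex=4
Op 5: F0 acks idx 4 -> match: F0=4 F1=4 F2=0 F3=0; commitIndex=4
Op 6: F2 acks idx 1 -> match: F0=4 F1=4 F2=1 F3=0; commitIndex=4
Op 7: append 3 -> log_len=7
Op 8: F1 acks idx 1 -> match: F0=4 F1=4 F2=1 F3=0; commitIndex=4
Op 9: F3 acks idx 5 -> match: F0=4 F1=4 F2=1 F3=5; commitIndex=4
Op 10: F3 acks idx 6 -> match: F0=4 F1=4 F2=1 F3=6; commitIndex=4
Op 11: F2 acks idx 6 -> match: F0=4 F1=4 F2=6 F3=6; commitIndex=6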